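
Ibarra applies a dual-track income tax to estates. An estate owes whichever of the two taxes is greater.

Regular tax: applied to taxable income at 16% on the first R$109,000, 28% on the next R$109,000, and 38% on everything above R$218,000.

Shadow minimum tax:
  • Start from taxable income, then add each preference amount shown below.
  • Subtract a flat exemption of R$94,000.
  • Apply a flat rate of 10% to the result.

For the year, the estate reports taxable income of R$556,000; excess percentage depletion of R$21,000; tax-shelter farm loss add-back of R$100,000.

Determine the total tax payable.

Regular tax:
  R$109,000 × 16% = R$17,440
  R$109,000 × 28% = R$30,520
  R$338,000 × 38% = R$128,440
  → R$176,400

Shadow minimum tax:
  Adjusted income: R$556,000 + R$21,000 + R$100,000 = R$677,000
  Less exemption R$94,000 → base R$583,000
  R$583,000 × 10% = R$58,300

R$176,400 > R$58,300, so the regular tax governs.

R$176,400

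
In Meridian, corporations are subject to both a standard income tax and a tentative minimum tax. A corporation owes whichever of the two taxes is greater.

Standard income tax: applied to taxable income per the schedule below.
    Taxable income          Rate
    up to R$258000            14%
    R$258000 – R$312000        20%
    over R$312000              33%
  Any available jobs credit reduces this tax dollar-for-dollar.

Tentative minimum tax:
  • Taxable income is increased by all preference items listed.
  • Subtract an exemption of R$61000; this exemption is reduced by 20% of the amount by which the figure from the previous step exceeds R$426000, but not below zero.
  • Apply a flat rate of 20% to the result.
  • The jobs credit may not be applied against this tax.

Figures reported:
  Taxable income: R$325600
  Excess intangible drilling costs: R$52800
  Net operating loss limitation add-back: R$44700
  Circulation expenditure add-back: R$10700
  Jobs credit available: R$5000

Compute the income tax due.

R$74872

Tentative minimum tax:
  Adjusted income: R$325600 + R$52800 + R$44700 + R$10700 = R$433800
  Exemption: R$61000 − 20% × (R$433800 − R$426000) = R$61000 − R$1560 = R$59440
  Base: R$433800 − R$59440 = R$374360
  R$374360 × 20% = R$74872

Standard income tax:
  R$258000 × 14% = R$36120
  R$54000 × 20% = R$10800
  R$13600 × 33% = R$4488
  → R$51408
  Less jobs credit R$5000 → R$46408

R$74872 > R$46408, so the tentative minimum tax is the binding amount.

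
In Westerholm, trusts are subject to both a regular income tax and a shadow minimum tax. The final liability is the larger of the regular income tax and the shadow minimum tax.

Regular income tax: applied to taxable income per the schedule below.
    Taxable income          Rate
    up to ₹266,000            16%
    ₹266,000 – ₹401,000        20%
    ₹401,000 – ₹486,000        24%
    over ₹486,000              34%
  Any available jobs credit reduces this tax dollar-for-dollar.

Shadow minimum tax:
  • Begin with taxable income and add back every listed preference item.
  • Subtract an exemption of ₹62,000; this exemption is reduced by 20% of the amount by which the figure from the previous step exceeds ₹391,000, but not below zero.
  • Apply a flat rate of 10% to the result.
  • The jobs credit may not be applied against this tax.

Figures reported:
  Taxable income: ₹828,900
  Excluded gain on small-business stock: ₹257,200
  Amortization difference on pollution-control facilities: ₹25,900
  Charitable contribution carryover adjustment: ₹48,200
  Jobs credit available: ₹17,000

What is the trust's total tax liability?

₹189,546

Shadow minimum tax:
  Adjusted income: ₹828,900 + ₹257,200 + ₹25,900 + ₹48,200 = ₹1,160,200
  Exemption: 20% × (₹1,160,200 − ₹391,000) = ₹153,840 ≥ ₹62,000, so the exemption is fully phased out
  Base: ₹1,160,200 − ₹0 = ₹1,160,200
  ₹1,160,200 × 10% = ₹116,020

Regular income tax:
  ₹266,000 × 16% = ₹42,560
  ₹135,000 × 20% = ₹27,000
  ₹85,000 × 24% = ₹20,400
  ₹342,900 × 34% = ₹116,586
  → ₹206,546
  Less jobs credit ₹17,000 → ₹189,546

₹189,546 > ₹116,020, so the regular income tax governs.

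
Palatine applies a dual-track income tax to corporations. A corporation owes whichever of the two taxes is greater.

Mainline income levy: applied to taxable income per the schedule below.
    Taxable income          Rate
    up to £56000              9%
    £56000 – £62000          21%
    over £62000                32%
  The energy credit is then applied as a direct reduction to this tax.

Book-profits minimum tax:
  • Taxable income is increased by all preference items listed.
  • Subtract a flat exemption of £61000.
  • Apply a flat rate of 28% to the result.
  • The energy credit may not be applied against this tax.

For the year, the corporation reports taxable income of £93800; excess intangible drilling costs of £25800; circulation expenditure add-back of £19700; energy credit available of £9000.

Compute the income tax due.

£21924

Book-profits minimum tax:
  Adjusted income: £93800 + £25800 + £19700 = £139300
  Less exemption £61000 → base £78300
  £78300 × 28% = £21924

Mainline income levy:
  £56000 × 9% = £5040
  £6000 × 21% = £1260
  £31800 × 32% = £10176
  → £16476
  Less energy credit £9000 → £7476

£21924 > £7476, so the book-profits minimum tax is the binding amount.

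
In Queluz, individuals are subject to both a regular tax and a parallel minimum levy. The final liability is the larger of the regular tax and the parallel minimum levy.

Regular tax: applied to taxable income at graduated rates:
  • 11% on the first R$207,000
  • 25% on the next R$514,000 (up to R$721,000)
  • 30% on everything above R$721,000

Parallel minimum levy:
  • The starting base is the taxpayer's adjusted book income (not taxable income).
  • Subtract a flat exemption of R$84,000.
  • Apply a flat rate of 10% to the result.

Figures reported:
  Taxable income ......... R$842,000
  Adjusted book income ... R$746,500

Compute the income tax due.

Regular tax:
  R$207,000 × 11% = R$22,770
  R$514,000 × 25% = R$128,500
  R$121,000 × 30% = R$36,300
  → R$187,570

Parallel minimum levy:
  Base (adjusted book income): R$746,500
  Less exemption R$84,000 → base R$662,500
  R$662,500 × 10% = R$66,250

R$187,570 > R$66,250, so the regular tax governs.

R$187,570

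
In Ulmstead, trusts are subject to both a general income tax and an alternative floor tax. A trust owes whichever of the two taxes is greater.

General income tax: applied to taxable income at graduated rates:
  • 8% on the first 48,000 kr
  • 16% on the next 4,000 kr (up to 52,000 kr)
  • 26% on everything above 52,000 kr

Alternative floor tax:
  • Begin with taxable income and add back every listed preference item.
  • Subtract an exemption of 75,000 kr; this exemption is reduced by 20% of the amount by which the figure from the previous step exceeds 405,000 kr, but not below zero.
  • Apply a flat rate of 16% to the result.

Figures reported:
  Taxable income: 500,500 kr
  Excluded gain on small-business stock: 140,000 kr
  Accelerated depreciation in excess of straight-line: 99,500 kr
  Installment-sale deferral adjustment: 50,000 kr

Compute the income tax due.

General income tax:
  48,000 kr × 8% = 3,840 kr
  4,000 kr × 16% = 640 kr
  448,500 kr × 26% = 116,610 kr
  → 121,090 kr

Alternative floor tax:
  Adjusted income: 500,500 kr + 140,000 kr + 99,500 kr + 50,000 kr = 790,000 kr
  Exemption: 20% × (790,000 kr − 405,000 kr) = 77,000 kr ≥ 75,000 kr, so the exemption is fully phased out
  Base: 790,000 kr − 0 kr = 790,000 kr
  790,000 kr × 16% = 126,400 kr

126,400 kr > 121,090 kr, so the alternative floor tax is the binding amount.

126,400 kr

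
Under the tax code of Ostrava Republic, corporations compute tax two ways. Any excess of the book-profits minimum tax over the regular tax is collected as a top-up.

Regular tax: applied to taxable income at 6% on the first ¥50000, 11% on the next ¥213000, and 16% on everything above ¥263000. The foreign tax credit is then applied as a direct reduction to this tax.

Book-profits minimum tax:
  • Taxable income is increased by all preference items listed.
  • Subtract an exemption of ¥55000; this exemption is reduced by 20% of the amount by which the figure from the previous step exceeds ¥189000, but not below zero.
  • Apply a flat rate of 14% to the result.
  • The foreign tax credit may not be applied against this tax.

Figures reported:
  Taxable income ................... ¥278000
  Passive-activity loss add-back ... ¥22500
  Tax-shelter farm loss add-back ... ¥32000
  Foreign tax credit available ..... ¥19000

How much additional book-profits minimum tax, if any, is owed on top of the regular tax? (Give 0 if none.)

Regular tax:
  ¥50000 × 6% = ¥3000
  ¥213000 × 11% = ¥23430
  ¥15000 × 16% = ¥2400
  → ¥28830
  Less foreign tax credit ¥19000 → ¥9830

Book-profits minimum tax:
  Adjusted income: ¥278000 + ¥22500 + ¥32000 = ¥332500
  Exemption: ¥55000 − 20% × (¥332500 − ¥189000) = ¥55000 − ¥28700 = ¥26300
  Base: ¥332500 − ¥26300 = ¥306200
  ¥306200 × 14% = ¥42868

Excess of book-profits minimum tax over regular tax: ¥42868 − ¥9830 = ¥33038.

¥33038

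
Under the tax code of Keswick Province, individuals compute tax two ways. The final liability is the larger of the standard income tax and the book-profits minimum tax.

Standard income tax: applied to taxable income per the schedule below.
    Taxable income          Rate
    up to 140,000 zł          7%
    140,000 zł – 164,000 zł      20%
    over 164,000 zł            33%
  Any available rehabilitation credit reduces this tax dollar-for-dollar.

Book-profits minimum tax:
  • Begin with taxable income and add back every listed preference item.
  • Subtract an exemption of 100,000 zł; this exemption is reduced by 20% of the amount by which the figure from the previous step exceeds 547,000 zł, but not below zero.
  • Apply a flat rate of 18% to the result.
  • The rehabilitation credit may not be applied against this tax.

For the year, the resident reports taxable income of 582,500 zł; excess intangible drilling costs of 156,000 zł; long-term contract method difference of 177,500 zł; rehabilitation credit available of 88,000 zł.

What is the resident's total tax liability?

160,164 zł

Standard income tax:
  140,000 zł × 7% = 9,800 zł
  24,000 zł × 20% = 4,800 zł
  418,500 zł × 33% = 138,105 zł
  → 152,705 zł
  Less rehabilitation credit 88,000 zł → 64,705 zł

Book-profits minimum tax:
  Adjusted income: 582,500 zł + 156,000 zł + 177,500 zł = 916,000 zł
  Exemption: 100,000 zł − 20% × (916,000 zł − 547,000 zł) = 100,000 zł − 73,800 zł = 26,200 zł
  Base: 916,000 zł − 26,200 zł = 889,800 zł
  889,800 zł × 18% = 160,164 zł

160,164 zł > 64,705 zł, so the book-profits minimum tax is the binding amount.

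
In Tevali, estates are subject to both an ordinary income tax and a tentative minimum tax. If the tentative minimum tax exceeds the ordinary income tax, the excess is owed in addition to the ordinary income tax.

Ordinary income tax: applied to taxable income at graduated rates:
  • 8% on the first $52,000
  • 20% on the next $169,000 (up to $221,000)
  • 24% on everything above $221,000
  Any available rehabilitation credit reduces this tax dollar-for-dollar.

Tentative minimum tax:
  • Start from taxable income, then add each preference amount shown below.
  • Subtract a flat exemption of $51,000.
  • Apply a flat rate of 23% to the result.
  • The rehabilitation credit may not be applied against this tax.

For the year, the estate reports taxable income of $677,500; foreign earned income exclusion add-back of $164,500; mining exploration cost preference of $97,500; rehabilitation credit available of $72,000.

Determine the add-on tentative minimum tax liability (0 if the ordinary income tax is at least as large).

Ordinary income tax:
  $52,000 × 8% = $4,160
  $169,000 × 20% = $33,800
  $456,500 × 24% = $109,560
  → $147,520
  Less rehabilitation credit $72,000 → $75,520

Tentative minimum tax:
  Adjusted income: $677,500 + $164,500 + $97,500 = $939,500
  Less exemption $51,000 → base $888,500
  $888,500 × 23% = $204,355

Excess of tentative minimum tax over ordinary income tax: $204,355 − $75,520 = $128,835.

$128,835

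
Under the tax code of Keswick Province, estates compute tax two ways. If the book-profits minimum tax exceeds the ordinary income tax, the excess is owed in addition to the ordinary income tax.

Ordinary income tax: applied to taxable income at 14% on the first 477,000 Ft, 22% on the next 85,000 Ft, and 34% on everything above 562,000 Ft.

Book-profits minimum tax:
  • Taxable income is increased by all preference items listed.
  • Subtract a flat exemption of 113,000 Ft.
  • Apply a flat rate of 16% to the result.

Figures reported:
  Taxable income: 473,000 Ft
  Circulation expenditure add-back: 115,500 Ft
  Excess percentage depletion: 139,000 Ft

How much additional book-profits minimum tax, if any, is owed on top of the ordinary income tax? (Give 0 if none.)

32,100 Ft

Ordinary income tax:
  473,000 Ft × 14% = 66,220 Ft

Book-profits minimum tax:
  Adjusted income: 473,000 Ft + 115,500 Ft + 139,000 Ft = 727,500 Ft
  Less exemption 113,000 Ft → base 614,500 Ft
  614,500 Ft × 16% = 98,320 Ft

Excess of book-profits minimum tax over ordinary income tax: 98,320 Ft − 66,220 Ft = 32,100 Ft.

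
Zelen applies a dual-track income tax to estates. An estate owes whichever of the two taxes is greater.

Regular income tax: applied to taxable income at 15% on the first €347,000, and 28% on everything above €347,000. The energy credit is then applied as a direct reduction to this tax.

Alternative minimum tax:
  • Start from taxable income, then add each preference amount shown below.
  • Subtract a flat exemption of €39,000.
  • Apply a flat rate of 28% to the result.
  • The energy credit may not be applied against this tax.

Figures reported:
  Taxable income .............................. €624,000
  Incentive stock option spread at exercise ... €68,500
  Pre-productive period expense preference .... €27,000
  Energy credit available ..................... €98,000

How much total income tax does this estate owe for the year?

€190,540

Alternative minimum tax:
  Adjusted income: €624,000 + €68,500 + €27,000 = €719,500
  Less exemption €39,000 → base €680,500
  €680,500 × 28% = €190,540

Regular income tax:
  €347,000 × 15% = €52,050
  €277,000 × 28% = €77,560
  → €129,610
  Less energy credit €98,000 → €31,610

€190,540 > €31,610, so the alternative minimum tax is the binding amount.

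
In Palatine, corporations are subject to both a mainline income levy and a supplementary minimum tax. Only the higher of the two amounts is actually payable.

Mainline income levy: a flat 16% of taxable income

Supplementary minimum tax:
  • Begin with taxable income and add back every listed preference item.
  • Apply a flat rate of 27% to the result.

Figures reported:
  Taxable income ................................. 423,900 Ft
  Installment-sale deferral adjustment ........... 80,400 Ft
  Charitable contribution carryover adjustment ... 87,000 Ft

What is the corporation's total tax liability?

Supplementary minimum tax:
  Adjusted income: 423,900 Ft + 80,400 Ft + 87,000 Ft = 591,300 Ft
  591,300 Ft × 27% = 159,651 Ft

Mainline income levy:
  423,900 Ft × 16% = 67,824 Ft

159,651 Ft > 67,824 Ft, so the supplementary minimum tax is the binding amount.

159,651 Ft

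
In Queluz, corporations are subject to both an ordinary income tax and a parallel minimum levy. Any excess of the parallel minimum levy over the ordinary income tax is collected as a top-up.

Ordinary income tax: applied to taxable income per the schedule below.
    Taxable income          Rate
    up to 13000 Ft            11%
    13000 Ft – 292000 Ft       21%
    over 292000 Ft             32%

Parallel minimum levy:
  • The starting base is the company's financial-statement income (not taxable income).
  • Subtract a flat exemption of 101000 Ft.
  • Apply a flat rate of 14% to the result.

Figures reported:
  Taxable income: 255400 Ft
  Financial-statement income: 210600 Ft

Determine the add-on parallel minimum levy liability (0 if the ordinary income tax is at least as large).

Ordinary income tax:
  13000 Ft × 11% = 1430 Ft
  242400 Ft × 21% = 50904 Ft
  → 52334 Ft

Parallel minimum levy:
  Base (financial-statement income): 210600 Ft
  Less exemption 101000 Ft → base 109600 Ft
  109600 Ft × 14% = 15344 Ft

15344 Ft ≤ 52334 Ft, so no add-on is due.

0 Ft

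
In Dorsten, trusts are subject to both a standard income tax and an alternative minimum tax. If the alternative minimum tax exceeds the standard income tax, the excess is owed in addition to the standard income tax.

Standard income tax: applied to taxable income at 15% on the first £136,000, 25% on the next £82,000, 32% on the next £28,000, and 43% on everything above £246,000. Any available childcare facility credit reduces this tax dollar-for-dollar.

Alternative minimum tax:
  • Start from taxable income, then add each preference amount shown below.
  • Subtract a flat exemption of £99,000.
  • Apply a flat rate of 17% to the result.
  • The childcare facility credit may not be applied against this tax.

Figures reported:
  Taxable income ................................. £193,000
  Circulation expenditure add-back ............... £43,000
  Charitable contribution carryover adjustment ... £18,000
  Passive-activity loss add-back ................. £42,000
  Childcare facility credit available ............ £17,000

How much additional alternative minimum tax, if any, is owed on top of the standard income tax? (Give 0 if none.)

£15,840

Alternative minimum tax:
  Adjusted income: £193,000 + £43,000 + £18,000 + £42,000 = £296,000
  Less exemption £99,000 → base £197,000
  £197,000 × 17% = £33,490

Standard income tax:
  £136,000 × 15% = £20,400
  £57,000 × 25% = £14,250
  → £34,650
  Less childcare facility credit £17,000 → £17,650

Excess of alternative minimum tax over standard income tax: £33,490 − £17,650 = £15,840.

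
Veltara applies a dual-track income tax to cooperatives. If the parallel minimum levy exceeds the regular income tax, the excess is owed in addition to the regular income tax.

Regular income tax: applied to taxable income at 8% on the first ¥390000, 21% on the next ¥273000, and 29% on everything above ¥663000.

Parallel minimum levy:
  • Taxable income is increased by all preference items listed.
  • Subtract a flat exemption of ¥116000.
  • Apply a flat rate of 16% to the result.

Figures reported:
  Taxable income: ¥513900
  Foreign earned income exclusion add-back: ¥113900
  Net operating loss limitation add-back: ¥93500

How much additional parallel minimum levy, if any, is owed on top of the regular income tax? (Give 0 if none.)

¥39629

Regular income tax:
  ¥390000 × 8% = ¥31200
  ¥123900 × 21% = ¥26019
  → ¥57219

Parallel minimum levy:
  Adjusted income: ¥513900 + ¥113900 + ¥93500 = ¥721300
  Less exemption ¥116000 → base ¥605300
  ¥605300 × 16% = ¥96848

Excess of parallel minimum levy over regular income tax: ¥96848 − ¥57219 = ¥39629.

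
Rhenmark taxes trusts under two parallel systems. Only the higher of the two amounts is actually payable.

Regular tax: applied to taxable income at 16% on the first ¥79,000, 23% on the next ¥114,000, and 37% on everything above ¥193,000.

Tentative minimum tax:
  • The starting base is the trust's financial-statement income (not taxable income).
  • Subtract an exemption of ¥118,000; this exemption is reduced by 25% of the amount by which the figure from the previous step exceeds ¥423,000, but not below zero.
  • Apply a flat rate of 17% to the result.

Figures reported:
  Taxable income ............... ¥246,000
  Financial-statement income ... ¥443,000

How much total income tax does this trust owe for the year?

¥58,470

Regular tax:
  ¥79,000 × 16% = ¥12,640
  ¥114,000 × 23% = ¥26,220
  ¥53,000 × 37% = ¥19,610
  → ¥58,470

Tentative minimum tax:
  Base (financial-statement income): ¥443,000
  Exemption: ¥118,000 − 25% × (¥443,000 − ¥423,000) = ¥118,000 − ¥5,000 = ¥113,000
  Base: ¥443,000 − ¥113,000 = ¥330,000
  ¥330,000 × 17% = ¥56,100

¥58,470 > ¥56,100, so the regular tax governs.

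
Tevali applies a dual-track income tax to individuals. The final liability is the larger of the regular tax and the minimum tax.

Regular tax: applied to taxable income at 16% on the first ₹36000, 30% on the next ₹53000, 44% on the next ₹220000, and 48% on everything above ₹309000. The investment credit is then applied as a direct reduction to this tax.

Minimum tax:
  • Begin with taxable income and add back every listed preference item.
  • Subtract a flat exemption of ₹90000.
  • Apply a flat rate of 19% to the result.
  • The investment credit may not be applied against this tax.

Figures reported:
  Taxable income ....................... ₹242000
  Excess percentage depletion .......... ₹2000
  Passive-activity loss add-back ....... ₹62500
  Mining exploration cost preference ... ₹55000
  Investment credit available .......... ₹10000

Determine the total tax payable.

₹78980

Regular tax:
  ₹36000 × 16% = ₹5760
  ₹53000 × 30% = ₹15900
  ₹153000 × 44% = ₹67320
  → ₹88980
  Less investment credit ₹10000 → ₹78980

Minimum tax:
  Adjusted income: ₹242000 + ₹2000 + ₹62500 + ₹55000 = ₹361500
  Less exemption ₹90000 → base ₹271500
  ₹271500 × 19% = ₹51585

₹78980 > ₹51585, so the regular tax governs.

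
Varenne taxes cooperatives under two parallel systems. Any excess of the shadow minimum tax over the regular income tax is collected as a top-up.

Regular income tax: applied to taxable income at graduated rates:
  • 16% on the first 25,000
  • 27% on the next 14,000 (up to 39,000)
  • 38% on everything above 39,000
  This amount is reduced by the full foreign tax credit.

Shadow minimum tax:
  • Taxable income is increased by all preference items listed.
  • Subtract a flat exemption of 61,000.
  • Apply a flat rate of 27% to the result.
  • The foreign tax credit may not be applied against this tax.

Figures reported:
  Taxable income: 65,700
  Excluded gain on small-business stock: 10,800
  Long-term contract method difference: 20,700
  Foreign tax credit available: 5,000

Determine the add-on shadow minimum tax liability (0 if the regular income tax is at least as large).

Regular income tax:
  25,000 × 16% = 4,000
  14,000 × 27% = 3,780
  26,700 × 38% = 10,146
  → 17,926
  Less foreign tax credit 5,000 → 12,926

Shadow minimum tax:
  Adjusted income: 65,700 + 10,800 + 20,700 = 97,200
  Less exemption 61,000 → base 36,200
  36,200 × 27% = 9,774

9,774 ≤ 12,926, so no add-on is due.

0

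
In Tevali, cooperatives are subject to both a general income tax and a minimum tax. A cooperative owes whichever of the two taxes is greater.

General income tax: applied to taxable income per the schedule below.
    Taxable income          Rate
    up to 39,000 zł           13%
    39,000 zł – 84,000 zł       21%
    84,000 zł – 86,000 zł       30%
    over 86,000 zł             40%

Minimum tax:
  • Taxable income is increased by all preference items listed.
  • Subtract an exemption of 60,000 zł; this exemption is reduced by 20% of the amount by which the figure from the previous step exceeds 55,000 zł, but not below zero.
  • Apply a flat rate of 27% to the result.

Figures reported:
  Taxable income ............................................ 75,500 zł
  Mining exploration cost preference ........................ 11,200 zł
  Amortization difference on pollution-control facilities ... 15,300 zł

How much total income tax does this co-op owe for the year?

Minimum tax:
  Adjusted income: 75,500 zł + 11,200 zł + 15,300 zł = 102,000 zł
  Exemption: 60,000 zł − 20% × (102,000 zł − 55,000 zł) = 60,000 zł − 9,400 zł = 50,600 zł
  Base: 102,000 zł − 50,600 zł = 51,400 zł
  51,400 zł × 27% = 13,878 zł

General income tax:
  39,000 zł × 13% = 5,070 zł
  36,500 zł × 21% = 7,665 zł
  → 12,735 zł

13,878 zł > 12,735 zł, so the minimum tax is the binding amount.

13,878 zł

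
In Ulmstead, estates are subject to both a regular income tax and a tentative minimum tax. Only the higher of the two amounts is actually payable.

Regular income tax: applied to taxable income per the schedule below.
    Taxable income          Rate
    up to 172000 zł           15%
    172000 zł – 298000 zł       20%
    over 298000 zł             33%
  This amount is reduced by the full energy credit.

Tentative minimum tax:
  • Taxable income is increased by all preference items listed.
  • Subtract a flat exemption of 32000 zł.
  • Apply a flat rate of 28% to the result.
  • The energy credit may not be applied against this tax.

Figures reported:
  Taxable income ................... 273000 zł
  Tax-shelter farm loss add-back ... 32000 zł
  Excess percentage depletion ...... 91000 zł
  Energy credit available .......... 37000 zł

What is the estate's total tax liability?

Regular income tax:
  172000 zł × 15% = 25800 zł
  101000 zł × 20% = 20200 zł
  → 46000 zł
  Less energy credit 37000 zł → 9000 zł

Tentative minimum tax:
  Adjusted income: 273000 zł + 32000 zł + 91000 zł = 396000 zł
  Less exemption 32000 zł → base 364000 zł
  364000 zł × 28% = 101920 zł

101920 zł > 9000 zł, so the tentative minimum tax is the binding amount.

101920 zł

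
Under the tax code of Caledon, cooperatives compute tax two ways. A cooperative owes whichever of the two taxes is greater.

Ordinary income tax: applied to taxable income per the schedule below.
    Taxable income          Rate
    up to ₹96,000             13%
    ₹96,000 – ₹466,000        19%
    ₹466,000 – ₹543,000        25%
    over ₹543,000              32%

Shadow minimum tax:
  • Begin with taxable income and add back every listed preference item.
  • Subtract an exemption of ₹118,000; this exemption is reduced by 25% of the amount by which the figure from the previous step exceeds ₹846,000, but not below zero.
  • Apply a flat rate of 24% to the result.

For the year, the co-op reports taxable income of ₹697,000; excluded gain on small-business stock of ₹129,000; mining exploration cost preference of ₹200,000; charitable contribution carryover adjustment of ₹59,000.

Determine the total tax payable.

Ordinary income tax:
  ₹96,000 × 13% = ₹12,480
  ₹370,000 × 19% = ₹70,300
  ₹77,000 × 25% = ₹19,250
  ₹154,000 × 32% = ₹49,280
  → ₹151,310

Shadow minimum tax:
  Adjusted income: ₹697,000 + ₹129,000 + ₹200,000 + ₹59,000 = ₹1,085,000
  Exemption: ₹118,000 − 25% × (₹1,085,000 − ₹846,000) = ₹118,000 − ₹59,750 = ₹58,250
  Base: ₹1,085,000 − ₹58,250 = ₹1,026,750
  ₹1,026,750 × 24% = ₹246,420

₹246,420 > ₹151,310, so the shadow minimum tax is the binding amount.

₹246,420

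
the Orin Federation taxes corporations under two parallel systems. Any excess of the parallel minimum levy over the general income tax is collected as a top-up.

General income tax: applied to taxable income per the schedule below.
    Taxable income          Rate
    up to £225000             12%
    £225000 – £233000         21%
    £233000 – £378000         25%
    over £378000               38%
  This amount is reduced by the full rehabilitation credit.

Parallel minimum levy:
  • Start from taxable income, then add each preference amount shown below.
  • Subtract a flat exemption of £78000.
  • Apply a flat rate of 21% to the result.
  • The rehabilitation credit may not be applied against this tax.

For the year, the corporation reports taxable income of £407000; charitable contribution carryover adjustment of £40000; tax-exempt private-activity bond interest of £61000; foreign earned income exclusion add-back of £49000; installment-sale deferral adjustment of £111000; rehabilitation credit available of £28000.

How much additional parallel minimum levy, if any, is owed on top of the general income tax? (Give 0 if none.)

Parallel minimum levy:
  Adjusted income: £407000 + £40000 + £61000 + £49000 + £111000 = £668000
  Less exemption £78000 → base £590000
  £590000 × 21% = £123900

General income tax:
  £225000 × 12% = £27000
  £8000 × 21% = £1680
  £145000 × 25% = £36250
  £29000 × 38% = £11020
  → £75950
  Less rehabilitation credit £28000 → £47950

Excess of parallel minimum levy over general income tax: £123900 − £47950 = £75950.

£75950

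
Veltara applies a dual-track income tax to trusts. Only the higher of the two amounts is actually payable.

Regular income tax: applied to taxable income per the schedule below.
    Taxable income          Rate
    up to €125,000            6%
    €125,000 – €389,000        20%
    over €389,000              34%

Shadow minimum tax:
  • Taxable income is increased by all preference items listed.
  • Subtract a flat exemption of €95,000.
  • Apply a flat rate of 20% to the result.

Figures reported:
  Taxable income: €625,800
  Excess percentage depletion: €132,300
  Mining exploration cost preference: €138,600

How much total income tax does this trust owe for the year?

€160,340

Shadow minimum tax:
  Adjusted income: €625,800 + €132,300 + €138,600 = €896,700
  Less exemption €95,000 → base €801,700
  €801,700 × 20% = €160,340

Regular income tax:
  €125,000 × 6% = €7,500
  €264,000 × 20% = €52,800
  €236,800 × 34% = €80,512
  → €140,812

€160,340 > €140,812, so the shadow minimum tax is the binding amount.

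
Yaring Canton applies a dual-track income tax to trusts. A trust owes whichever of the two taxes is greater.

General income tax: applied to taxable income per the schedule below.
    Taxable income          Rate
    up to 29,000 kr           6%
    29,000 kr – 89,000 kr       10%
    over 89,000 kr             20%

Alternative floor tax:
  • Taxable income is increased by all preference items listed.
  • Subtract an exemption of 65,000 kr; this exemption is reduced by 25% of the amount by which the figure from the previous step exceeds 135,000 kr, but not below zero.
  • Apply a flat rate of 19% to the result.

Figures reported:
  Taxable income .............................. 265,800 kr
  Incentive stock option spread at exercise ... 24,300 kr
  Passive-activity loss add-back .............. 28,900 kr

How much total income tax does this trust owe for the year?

57,000 kr

General income tax:
  29,000 kr × 6% = 1,740 kr
  60,000 kr × 10% = 6,000 kr
  176,800 kr × 20% = 35,360 kr
  → 43,100 kr

Alternative floor tax:
  Adjusted income: 265,800 kr + 24,300 kr + 28,900 kr = 319,000 kr
  Exemption: 65,000 kr − 25% × (319,000 kr − 135,000 kr) = 65,000 kr − 46,000 kr = 19,000 kr
  Base: 319,000 kr − 19,000 kr = 300,000 kr
  300,000 kr × 19% = 57,000 kr

57,000 kr > 43,100 kr, so the alternative floor tax is the binding amount.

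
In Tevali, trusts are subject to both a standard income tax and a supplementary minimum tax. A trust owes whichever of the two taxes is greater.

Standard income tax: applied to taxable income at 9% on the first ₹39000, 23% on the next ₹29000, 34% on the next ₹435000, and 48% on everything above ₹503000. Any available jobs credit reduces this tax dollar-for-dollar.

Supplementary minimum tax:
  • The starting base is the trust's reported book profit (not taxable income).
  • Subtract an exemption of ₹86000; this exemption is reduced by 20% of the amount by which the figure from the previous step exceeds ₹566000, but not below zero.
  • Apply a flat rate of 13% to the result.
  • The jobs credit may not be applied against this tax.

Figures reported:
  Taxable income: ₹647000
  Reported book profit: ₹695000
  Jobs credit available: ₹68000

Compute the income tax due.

Supplementary minimum tax:
  Base (reported book profit): ₹695000
  Exemption: ₹86000 − 20% × (₹695000 − ₹566000) = ₹86000 − ₹25800 = ₹60200
  Base: ₹695000 − ₹60200 = ₹634800
  ₹634800 × 13% = ₹82524

Standard income tax:
  ₹39000 × 9% = ₹3510
  ₹29000 × 23% = ₹6670
  ₹435000 × 34% = ₹147900
  ₹144000 × 48% = ₹69120
  → ₹227200
  Less jobs credit ₹68000 → ₹159200

₹159200 > ₹82524, so the standard income tax governs.

₹159200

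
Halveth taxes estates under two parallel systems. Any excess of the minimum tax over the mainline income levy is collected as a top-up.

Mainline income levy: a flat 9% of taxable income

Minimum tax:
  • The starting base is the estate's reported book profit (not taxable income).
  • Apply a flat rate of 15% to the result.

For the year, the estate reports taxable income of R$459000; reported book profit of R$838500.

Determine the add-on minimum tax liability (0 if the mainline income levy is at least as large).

Minimum tax:
  Base (reported book profit): R$838500
  R$838500 × 15% = R$125775

Mainline income levy:
  R$459000 × 9% = R$41310

Excess of minimum tax over mainline income levy: R$125775 − R$41310 = R$84465.

R$84465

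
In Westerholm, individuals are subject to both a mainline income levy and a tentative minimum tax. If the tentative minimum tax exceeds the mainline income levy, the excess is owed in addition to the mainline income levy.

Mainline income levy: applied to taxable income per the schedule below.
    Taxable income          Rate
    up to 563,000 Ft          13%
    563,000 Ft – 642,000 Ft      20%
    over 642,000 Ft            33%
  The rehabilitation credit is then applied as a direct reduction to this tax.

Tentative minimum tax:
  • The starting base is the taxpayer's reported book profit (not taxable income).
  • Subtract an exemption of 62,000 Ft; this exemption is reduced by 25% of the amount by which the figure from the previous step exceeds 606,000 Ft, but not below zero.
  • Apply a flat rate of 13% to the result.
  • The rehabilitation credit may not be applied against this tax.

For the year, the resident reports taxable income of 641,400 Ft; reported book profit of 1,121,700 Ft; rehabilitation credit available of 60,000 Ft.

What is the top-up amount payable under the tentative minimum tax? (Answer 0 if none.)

116,951 Ft

Mainline income levy:
  563,000 Ft × 13% = 73,190 Ft
  78,400 Ft × 20% = 15,680 Ft
  → 88,870 Ft
  Less rehabilitation credit 60,000 Ft → 28,870 Ft

Tentative minimum tax:
  Base (reported book profit): 1,121,700 Ft
  Exemption: 25% × (1,121,700 Ft − 606,000 Ft) = 128,925 Ft ≥ 62,000 Ft, so the exemption is fully phased out
  Base: 1,121,700 Ft − 0 Ft = 1,121,700 Ft
  1,121,700 Ft × 13% = 145,821 Ft

Excess of tentative minimum tax over mainline income levy: 145,821 Ft − 28,870 Ft = 116,951 Ft.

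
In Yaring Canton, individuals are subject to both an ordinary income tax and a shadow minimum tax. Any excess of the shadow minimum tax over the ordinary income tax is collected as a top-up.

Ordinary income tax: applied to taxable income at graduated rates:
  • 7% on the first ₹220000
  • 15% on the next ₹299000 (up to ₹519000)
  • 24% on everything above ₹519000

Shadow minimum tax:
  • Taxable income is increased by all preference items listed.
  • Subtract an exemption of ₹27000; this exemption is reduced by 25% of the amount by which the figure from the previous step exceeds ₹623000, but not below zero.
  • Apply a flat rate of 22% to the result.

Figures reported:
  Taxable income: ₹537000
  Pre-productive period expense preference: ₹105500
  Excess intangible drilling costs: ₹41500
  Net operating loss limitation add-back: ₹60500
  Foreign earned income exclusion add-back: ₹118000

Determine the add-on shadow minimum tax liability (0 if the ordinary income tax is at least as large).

₹125180

Ordinary income tax:
  ₹220000 × 7% = ₹15400
  ₹299000 × 15% = ₹44850
  ₹18000 × 24% = ₹4320
  → ₹64570

Shadow minimum tax:
  Adjusted income: ₹537000 + ₹105500 + ₹41500 + ₹60500 + ₹118000 = ₹862500
  Exemption: 25% × (₹862500 − ₹623000) = ₹59875 ≥ ₹27000, so the exemption is fully phased out
  Base: ₹862500 − ₹0 = ₹862500
  ₹862500 × 22% = ₹189750

Excess of shadow minimum tax over ordinary income tax: ₹189750 − ₹64570 = ₹125180.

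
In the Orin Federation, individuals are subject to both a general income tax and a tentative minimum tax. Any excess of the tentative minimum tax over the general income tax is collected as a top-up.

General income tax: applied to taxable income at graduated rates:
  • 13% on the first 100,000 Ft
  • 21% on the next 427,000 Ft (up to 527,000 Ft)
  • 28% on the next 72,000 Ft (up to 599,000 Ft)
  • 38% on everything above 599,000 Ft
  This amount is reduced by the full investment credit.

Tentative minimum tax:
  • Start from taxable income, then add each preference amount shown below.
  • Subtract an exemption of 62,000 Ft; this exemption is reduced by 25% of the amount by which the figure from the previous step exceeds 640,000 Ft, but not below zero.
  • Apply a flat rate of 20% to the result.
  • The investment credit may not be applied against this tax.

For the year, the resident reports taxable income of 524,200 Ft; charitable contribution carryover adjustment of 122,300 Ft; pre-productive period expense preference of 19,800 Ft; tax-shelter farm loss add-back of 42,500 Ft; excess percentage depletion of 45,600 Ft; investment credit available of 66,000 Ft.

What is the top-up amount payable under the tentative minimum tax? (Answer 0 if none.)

108,118 Ft

Tentative minimum tax:
  Adjusted income: 524,200 Ft + 122,300 Ft + 19,800 Ft + 42,500 Ft + 45,600 Ft = 754,400 Ft
  Exemption: 62,000 Ft − 25% × (754,400 Ft − 640,000 Ft) = 62,000 Ft − 28,600 Ft = 33,400 Ft
  Base: 754,400 Ft − 33,400 Ft = 721,000 Ft
  721,000 Ft × 20% = 144,200 Ft

General income tax:
  100,000 Ft × 13% = 13,000 Ft
  424,200 Ft × 21% = 89,082 Ft
  → 102,082 Ft
  Less investment credit 66,000 Ft → 36,082 Ft

Excess of tentative minimum tax over general income tax: 144,200 Ft − 36,082 Ft = 108,118 Ft.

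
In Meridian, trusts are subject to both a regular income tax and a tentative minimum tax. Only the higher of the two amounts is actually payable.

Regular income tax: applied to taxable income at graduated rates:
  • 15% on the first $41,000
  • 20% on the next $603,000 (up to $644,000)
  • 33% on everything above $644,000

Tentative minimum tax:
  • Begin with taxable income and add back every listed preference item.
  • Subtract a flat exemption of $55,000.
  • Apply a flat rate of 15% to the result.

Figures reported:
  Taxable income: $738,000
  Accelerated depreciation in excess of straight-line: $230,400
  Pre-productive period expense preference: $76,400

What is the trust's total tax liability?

Tentative minimum tax:
  Adjusted income: $738,000 + $230,400 + $76,400 = $1,044,800
  Less exemption $55,000 → base $989,800
  $989,800 × 15% = $148,470

Regular income tax:
  $41,000 × 15% = $6,150
  $603,000 × 20% = $120,600
  $94,000 × 33% = $31,020
  → $157,770

$157,770 > $148,470, so the regular income tax governs.

$157,770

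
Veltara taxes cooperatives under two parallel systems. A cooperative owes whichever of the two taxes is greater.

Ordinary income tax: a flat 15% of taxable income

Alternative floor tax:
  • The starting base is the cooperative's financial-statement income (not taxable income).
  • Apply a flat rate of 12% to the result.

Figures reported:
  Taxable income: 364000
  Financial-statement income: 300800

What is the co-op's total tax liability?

54600

Alternative floor tax:
  Base (financial-statement income): 300800
  300800 × 12% = 36096

Ordinary income tax:
  364000 × 15% = 54600

54600 > 36096, so the ordinary income tax governs.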